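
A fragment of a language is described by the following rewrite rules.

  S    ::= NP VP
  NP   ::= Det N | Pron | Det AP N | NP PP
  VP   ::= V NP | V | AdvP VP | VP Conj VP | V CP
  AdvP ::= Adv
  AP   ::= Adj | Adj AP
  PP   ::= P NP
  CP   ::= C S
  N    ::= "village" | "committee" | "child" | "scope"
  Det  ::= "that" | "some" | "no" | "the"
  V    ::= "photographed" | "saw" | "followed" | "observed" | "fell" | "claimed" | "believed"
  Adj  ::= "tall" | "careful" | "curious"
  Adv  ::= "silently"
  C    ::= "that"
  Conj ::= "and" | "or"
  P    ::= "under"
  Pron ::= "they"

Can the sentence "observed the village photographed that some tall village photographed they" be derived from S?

Ungrammatical

For S → NP VP, no prefix of the string parses as an NP.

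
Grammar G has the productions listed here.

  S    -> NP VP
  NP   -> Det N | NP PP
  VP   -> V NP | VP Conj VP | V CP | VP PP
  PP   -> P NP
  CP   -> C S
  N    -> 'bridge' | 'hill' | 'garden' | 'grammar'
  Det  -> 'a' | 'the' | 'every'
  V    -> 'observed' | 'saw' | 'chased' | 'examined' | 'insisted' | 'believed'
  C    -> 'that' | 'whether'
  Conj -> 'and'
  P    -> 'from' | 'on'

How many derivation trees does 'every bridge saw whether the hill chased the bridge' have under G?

[S [NP [Det every] [N bridge]] [VP [V saw] [CP [C whether] [S [NP [Det the] [N hill]] [VP [V chased] [NP [Det the] [N bridge]]]]]]]
No rule offers an alternative attachment or grouping for any span, so this is the only derivation.

1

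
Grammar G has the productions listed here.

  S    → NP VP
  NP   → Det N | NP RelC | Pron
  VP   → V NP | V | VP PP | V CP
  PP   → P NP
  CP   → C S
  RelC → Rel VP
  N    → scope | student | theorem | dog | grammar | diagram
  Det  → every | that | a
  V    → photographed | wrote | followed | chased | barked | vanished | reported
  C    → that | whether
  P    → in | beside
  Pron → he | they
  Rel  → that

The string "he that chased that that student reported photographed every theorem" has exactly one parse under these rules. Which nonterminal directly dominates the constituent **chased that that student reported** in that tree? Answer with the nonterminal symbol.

RelC

S
  NP
    NP
      Pron: he
    RelC
      Rel: that
      VP
        V: chased
        CP
          C: that
          S
            NP
              Det: that
              N: student
            VP
              V: reported
  VP
    V: photographed
    NP
      Det: every
      N: theorem
The span 'chased that that student reported' is the VP node built by VP → V CP.
Its mother is the RelC built by RelC → Rel VP.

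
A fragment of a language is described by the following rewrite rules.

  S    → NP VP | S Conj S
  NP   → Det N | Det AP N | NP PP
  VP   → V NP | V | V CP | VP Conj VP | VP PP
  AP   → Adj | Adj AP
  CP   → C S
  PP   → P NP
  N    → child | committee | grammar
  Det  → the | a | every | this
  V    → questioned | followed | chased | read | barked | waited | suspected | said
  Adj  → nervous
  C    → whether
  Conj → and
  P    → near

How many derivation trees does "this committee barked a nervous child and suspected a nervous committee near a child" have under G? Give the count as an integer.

3

Two of the 3 distinct bracketings:
[S [NP [Det this] [N committee]] [VP [VP [V barked] [NP [Det a] [AP [Adj nervous]] [N child]]] [Conj and] [VP [V suspected] [NP [NP [Det a] [AP [Adj nervous]] [N committee]] [PP [P near] [NP [Det a] [N child]]]]]]]
[S [NP [Det this] [N committee]] [VP [VP [V barked] [NP [Det a] [AP [Adj nervous]] [N child]]] [Conj and] [VP [VP [V suspected] [NP [Det a] [AP [Adj nervous]] [N committee]]] [PP [P near] [NP [Det a] [N child]]]]]]
The difference turns on whether NP → NP PP is used at the relevant span, versus an alternative expansion of NP.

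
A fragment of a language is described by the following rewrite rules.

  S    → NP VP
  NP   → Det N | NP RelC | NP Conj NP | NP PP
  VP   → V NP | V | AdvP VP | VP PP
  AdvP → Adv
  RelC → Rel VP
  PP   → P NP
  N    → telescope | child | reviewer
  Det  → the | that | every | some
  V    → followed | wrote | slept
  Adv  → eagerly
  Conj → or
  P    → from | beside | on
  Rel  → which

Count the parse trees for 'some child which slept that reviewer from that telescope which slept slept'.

7

Two of the 7 distinct bracketings:
[S [NP [NP [Det some] [N child]] [RelC [Rel which] [VP [V slept] [NP [NP [NP [Det that] [N reviewer]] [PP [P from] [NP [Det that] [N telescope]]]] [RelC [Rel which] [VP [V slept]]]]]]] [VP [V slept]]]
[S [NP [NP [Det some] [N child]] [RelC [Rel which] [VP [V slept] [NP [NP [Det that] [N reviewer]] [PP [P from] [NP [NP [Det that] [N telescope]] [RelC [Rel which] [VP [V slept]]]]]]]]] [VP [V slept]]]
The trees differ in how a recursive rule is bracketed over the same span.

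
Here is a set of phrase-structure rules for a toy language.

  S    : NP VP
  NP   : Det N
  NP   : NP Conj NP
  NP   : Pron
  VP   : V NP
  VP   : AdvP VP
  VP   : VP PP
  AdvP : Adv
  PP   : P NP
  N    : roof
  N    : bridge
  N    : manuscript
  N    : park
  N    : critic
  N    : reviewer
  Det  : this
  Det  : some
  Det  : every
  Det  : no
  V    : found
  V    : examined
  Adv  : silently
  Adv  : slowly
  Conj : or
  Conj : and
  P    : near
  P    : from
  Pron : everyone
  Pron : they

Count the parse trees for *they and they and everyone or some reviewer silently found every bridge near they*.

Two of the 10 distinct bracketings:
[S [NP [NP [Pron they]] [Conj and] [NP [NP [Pron they]] [Conj and] [NP [NP [Pron everyone]] [Conj or] [NP [Det some] [N reviewer]]]]] [VP [AdvP [Adv silently]] [VP [VP [V found] [NP [Det every] [N bridge]]] [PP [P near] [NP [Pron they]]]]]]
[S [NP [NP [Pron they]] [Conj and] [NP [NP [Pron they]] [Conj and] [NP [NP [Pron everyone]] [Conj or] [NP [Det some] [N reviewer]]]]] [VP [VP [AdvP [Adv silently]] [VP [V found] [NP [Det every] [N bridge]]]] [PP [P near] [NP [Pron they]]]]]
The trees differ in how a recursive rule is bracketed over the same span.

10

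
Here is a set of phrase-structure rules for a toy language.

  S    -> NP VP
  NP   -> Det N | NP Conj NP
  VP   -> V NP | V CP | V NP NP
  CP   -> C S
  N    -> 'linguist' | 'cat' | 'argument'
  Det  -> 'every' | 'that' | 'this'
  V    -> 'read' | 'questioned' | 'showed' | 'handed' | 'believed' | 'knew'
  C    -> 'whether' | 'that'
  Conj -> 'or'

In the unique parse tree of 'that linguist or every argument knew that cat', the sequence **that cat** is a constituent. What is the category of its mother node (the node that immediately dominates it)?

[S [NP [NP [Det that] [N linguist]] [Conj or] [NP [Det every] [N argument]]] [VP [V knew] [NP [Det that] [N cat]]]]
The span 'that cat' is the NP node built by NP → Det N.
Its mother is the VP built by VP → V NP.

VP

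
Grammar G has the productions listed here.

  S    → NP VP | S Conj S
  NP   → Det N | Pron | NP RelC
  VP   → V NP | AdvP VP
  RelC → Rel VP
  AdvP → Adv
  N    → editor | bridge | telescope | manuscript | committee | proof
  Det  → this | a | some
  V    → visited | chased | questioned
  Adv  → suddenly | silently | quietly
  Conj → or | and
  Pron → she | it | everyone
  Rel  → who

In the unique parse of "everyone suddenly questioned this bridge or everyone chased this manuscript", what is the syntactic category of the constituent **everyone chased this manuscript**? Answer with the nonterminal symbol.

S

[S [S [NP [Pron everyone]] [VP [AdvP [Adv suddenly]] [VP [V questioned] [NP [Det this] [N bridge]]]]] [Conj or] [S [NP [Pron everyone]] [VP [V chased] [NP [Det this] [N manuscript]]]]]
The span 'everyone chased this manuscript' is the S node built by S → NP VP.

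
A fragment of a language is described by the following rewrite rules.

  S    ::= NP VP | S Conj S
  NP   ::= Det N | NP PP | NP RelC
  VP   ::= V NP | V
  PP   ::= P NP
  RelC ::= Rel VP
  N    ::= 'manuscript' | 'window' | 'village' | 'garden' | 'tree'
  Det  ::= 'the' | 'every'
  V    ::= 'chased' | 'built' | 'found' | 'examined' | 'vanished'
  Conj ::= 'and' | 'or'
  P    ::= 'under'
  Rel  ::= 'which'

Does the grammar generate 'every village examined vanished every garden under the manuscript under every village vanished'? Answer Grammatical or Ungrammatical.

For S → NP VP, the only prefix that parses as NP is 'every village', but the remainder 'examined vanished every garden under the manuscript under every village vanished' is not a VP under these rules. The alternative S rule S → S Conj S likewise has no satisfying split.

Ungrammatical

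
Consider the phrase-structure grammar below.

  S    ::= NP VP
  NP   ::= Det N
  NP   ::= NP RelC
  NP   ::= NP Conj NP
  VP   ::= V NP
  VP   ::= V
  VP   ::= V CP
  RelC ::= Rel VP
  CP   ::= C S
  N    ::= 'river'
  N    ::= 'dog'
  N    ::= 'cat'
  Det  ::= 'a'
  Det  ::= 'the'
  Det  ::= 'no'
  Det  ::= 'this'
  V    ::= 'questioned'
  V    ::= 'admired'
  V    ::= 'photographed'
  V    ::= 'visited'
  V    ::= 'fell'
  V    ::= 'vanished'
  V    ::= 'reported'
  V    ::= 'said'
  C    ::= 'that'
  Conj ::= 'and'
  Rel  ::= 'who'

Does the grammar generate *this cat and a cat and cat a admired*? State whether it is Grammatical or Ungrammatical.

Ungrammatical

A Conj word can never sit immediately before an N word in any string this grammar generates, so the substring 'and cat' rules out a derivation.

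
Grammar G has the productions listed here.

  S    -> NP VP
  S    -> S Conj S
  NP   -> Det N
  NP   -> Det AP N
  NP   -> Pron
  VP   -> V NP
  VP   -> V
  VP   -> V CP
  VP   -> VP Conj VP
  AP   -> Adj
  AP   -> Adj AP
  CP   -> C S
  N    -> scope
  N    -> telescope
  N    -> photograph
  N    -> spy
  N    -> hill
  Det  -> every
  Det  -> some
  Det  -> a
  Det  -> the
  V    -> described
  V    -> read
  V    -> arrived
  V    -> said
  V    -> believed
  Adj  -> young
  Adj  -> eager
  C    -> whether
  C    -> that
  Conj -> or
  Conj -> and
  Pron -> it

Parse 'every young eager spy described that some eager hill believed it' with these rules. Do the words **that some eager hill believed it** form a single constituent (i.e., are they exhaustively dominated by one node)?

[S [NP [Det every] [AP [Adj young] [AP [Adj eager]]] [N spy]] [VP [V described] [CP [C that] [S [NP [Det some] [AP [Adj eager]] [N hill]] [VP [V believed] [NP [Pron it]]]]]]]
The words 'that some eager hill believed it' are exhaustively dominated by a single CP node (built by CP → C S), so they form a constituent.

Yes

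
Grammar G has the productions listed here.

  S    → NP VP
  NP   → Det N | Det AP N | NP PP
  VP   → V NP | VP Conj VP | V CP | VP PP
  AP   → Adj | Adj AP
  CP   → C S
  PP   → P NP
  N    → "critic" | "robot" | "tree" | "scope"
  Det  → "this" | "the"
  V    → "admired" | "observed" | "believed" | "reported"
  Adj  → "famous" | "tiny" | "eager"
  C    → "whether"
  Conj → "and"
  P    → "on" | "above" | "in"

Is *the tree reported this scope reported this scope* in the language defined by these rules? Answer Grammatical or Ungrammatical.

For S → NP VP, the only prefix that parses as NP is 'the tree', but the remainder 'reported this scope reported this scope' is not a VP under these rules.

Ungrammatical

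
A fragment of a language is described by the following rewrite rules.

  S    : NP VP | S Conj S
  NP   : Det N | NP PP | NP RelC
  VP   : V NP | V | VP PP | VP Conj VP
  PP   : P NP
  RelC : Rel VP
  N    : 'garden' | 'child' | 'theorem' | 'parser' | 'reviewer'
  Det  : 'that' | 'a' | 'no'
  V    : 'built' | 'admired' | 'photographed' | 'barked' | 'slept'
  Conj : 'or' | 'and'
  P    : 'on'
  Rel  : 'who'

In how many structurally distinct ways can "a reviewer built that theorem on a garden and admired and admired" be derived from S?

4

Two of the 4 distinct bracketings:
[S [NP [Det a] [N reviewer]] [VP [VP [V built] [NP [NP [Det that] [N theorem]] [PP [P on] [NP [Det a] [N garden]]]]] [Conj and] [VP [VP [V admired]] [Conj and] [VP [V admired]]]]]
[S [NP [Det a] [N reviewer]] [VP [VP [VP [V built] [NP [Det that] [N theorem]]] [PP [P on] [NP [Det a] [N garden]]]] [Conj and] [VP [VP [V admired]] [Conj and] [VP [V admired]]]]]
The difference turns on whether NP → NP PP is used at the relevant span, versus an alternative expansion of NP.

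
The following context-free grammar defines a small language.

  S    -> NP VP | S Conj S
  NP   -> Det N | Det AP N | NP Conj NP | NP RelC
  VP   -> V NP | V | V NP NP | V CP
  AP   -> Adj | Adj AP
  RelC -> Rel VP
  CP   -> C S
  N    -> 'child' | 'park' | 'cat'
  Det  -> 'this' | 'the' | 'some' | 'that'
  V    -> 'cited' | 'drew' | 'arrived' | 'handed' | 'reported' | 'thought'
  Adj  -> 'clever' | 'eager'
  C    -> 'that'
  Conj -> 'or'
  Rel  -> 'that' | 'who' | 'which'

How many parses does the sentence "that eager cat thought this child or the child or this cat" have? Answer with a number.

The two bracketings:
[S [NP [Det that] [AP [Adj eager]] [N cat]] [VP [V thought] [NP [NP [Det this] [N child]] [Conj or] [NP [NP [Det the] [N child]] [Conj or] [NP [Det this] [N cat]]]]]]
[S [NP [Det that] [AP [Adj eager]] [N cat]] [VP [V thought] [NP [NP [NP [Det this] [N child]] [Conj or] [NP [Det the] [N child]]] [Conj or] [NP [Det this] [N cat]]]]]
The trees differ in how a recursive rule is bracketed over the same span.

2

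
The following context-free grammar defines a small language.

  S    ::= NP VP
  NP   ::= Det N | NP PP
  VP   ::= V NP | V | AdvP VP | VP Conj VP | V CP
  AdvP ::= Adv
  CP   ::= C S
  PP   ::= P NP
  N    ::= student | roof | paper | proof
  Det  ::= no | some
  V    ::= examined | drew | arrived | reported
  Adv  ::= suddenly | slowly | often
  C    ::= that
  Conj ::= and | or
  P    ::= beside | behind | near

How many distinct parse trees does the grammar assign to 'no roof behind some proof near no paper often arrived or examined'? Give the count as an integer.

Two of the 4 distinct bracketings:
[S [NP [NP [Det no] [N roof]] [PP [P behind] [NP [NP [Det some] [N proof]] [PP [P near] [NP [Det no] [N paper]]]]]] [VP [AdvP [Adv often]] [VP [VP [V arrived]] [Conj or] [VP [V examined]]]]]
[S [NP [NP [Det no] [N roof]] [PP [P behind] [NP [NP [Det some] [N proof]] [PP [P near] [NP [Det no] [N paper]]]]]] [VP [VP [AdvP [Adv often]] [VP [V arrived]]] [Conj or] [VP [V examined]]]]
The trees differ in how a recursive rule is bracketed over the same span.

4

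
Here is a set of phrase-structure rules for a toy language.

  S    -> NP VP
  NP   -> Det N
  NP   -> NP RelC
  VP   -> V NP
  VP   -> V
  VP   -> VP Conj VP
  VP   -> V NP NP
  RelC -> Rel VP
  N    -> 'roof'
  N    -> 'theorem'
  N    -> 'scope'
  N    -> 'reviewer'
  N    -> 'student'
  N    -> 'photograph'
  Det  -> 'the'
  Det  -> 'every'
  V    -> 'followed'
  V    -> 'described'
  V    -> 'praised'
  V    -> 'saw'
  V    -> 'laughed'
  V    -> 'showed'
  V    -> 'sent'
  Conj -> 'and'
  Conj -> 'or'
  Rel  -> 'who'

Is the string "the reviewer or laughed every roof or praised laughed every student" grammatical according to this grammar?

Ungrammatical

For S → NP VP, the only prefix that parses as NP is 'the reviewer', but the remainder 'or laughed every roof or praised laughed every student' is not a VP under these rules.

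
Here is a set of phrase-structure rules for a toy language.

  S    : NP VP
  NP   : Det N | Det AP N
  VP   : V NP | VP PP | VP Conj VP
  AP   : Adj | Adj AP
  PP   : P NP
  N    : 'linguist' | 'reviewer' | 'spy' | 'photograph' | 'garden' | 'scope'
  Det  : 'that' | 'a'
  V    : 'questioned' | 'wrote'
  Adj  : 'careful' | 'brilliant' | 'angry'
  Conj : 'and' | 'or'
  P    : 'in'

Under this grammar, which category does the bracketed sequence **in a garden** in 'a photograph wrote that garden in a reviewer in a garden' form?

PP

[S [NP [Det a] [N photograph]] [VP [VP [VP [V wrote] [NP [Det that] [N garden]]] [PP [P in] [NP [Det a] [N reviewer]]]] [PP [P in] [NP [Det a] [N garden]]]]]
The span 'in a garden' is the PP node built by PP → P NP.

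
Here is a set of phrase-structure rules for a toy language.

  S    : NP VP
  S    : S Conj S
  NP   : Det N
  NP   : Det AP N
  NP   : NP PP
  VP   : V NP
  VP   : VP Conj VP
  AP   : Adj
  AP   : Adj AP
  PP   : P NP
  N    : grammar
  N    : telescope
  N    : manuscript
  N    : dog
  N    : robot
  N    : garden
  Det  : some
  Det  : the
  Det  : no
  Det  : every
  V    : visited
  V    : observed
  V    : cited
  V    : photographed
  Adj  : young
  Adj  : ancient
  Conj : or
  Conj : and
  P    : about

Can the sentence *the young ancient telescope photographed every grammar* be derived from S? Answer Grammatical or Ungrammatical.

[S [NP [Det the] [AP [Adj young] [AP [Adj ancient]]] [N telescope]] [VP [V photographed] [NP [Det every] [N grammar]]]]
Every word is introduced by a lexical rule and the phrasal rules combine the resulting categories into a single S.

Grammatical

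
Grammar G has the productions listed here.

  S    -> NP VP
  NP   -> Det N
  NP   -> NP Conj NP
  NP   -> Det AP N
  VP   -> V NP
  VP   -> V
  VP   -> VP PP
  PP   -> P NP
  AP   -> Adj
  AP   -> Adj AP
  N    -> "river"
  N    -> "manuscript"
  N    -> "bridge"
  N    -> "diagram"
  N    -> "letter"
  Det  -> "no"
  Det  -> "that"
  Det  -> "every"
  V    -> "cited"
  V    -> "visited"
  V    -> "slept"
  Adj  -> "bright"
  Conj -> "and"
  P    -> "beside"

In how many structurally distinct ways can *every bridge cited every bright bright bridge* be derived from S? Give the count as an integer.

[S [NP [Det every] [N bridge]] [VP [V cited] [NP [Det every] [AP [Adj bright] [AP [Adj bright]]] [N bridge]]]]
No rule offers an alternative attachment or grouping for any span, so this is the only derivation.

1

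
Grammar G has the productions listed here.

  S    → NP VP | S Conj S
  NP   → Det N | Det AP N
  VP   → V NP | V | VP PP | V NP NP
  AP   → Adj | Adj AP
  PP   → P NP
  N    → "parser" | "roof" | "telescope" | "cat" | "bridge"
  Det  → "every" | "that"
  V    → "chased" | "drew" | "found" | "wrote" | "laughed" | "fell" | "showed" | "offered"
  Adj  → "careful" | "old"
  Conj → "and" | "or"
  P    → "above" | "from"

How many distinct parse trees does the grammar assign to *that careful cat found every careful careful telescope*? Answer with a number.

[S [NP [Det that] [AP [Adj careful]] [N cat]] [VP [V found] [NP [Det every] [AP [Adj careful] [AP [Adj careful]]] [N telescope]]]]
No rule offers an alternative attachment or grouping for any span, so this is the only derivation.

1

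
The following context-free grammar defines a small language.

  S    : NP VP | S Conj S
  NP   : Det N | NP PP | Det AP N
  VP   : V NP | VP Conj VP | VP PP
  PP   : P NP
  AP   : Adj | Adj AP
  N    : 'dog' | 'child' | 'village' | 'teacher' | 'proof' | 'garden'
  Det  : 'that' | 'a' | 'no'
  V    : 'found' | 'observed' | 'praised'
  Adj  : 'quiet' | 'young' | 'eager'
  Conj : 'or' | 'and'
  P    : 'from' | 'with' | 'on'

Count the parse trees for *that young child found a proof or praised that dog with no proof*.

Two of the 3 distinct bracketings:
[S [NP [Det that] [AP [Adj young]] [N child]] [VP [VP [V found] [NP [Det a] [N proof]]] [Conj or] [VP [V praised] [NP [NP [Det that] [N dog]] [PP [P with] [NP [Det no] [N proof]]]]]]]
[S [NP [Det that] [AP [Adj young]] [N child]] [VP [VP [V found] [NP [Det a] [N proof]]] [Conj or] [VP [VP [V praised] [NP [Det that] [N dog]]] [PP [P with] [NP [Det no] [N proof]]]]]]
The difference turns on whether NP → NP PP is used at the relevant span, versus an alternative expansion of NP.

3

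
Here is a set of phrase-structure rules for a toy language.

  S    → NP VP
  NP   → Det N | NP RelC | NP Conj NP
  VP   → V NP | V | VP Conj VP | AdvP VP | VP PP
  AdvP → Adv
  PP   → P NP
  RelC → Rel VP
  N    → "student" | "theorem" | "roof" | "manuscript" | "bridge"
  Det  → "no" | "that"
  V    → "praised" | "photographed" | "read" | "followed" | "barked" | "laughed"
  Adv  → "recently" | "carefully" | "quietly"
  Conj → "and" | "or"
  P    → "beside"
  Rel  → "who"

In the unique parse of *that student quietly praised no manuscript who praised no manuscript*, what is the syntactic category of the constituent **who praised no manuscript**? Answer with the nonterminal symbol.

RelC

S
  NP
    Det: that
    N: student
  VP
    AdvP
      Adv: quietly
    VP
      V: praised
      NP
        NP
          Det: no
          N: manuscript
        RelC
          Rel: who
          VP
            V: praised
            NP
              Det: no
              N: manuscript
The span 'who praised no manuscript' is the RelC node built by RelC → Rel VP.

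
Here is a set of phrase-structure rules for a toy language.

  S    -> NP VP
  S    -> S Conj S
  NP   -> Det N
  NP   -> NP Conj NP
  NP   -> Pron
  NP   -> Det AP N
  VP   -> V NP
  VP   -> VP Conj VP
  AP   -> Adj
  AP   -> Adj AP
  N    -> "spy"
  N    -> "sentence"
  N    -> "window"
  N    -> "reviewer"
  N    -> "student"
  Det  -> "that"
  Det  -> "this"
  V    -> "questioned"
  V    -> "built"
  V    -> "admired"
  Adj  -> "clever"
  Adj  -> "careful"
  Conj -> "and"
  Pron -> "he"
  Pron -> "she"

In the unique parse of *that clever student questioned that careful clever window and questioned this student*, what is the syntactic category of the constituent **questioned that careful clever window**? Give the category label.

VP

[S [NP [Det that] [AP [Adj clever]] [N student]] [VP [VP [V questioned] [NP [Det that] [AP [Adj careful] [AP [Adj clever]]] [N window]]] [Conj and] [VP [V questioned] [NP [Det this] [N student]]]]]
The span 'questioned that careful clever window' is the VP node built by VP → V NP.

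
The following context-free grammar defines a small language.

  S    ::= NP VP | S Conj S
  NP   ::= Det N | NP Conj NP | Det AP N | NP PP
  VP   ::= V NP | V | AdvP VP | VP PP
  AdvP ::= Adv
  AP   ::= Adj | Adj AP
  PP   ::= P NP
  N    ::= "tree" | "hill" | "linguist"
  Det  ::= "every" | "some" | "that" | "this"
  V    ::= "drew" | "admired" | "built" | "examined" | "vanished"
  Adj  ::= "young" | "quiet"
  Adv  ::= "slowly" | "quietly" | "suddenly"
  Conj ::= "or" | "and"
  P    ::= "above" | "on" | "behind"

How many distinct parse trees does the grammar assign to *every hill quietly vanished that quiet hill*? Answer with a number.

[S [NP [Det every] [N hill]] [VP [AdvP [Adv quietly]] [VP [V vanished] [NP [Det that] [AP [Adj quiet]] [N hill]]]]]
No rule offers an alternative attachment or grouping for any span, so this is the only derivation.

1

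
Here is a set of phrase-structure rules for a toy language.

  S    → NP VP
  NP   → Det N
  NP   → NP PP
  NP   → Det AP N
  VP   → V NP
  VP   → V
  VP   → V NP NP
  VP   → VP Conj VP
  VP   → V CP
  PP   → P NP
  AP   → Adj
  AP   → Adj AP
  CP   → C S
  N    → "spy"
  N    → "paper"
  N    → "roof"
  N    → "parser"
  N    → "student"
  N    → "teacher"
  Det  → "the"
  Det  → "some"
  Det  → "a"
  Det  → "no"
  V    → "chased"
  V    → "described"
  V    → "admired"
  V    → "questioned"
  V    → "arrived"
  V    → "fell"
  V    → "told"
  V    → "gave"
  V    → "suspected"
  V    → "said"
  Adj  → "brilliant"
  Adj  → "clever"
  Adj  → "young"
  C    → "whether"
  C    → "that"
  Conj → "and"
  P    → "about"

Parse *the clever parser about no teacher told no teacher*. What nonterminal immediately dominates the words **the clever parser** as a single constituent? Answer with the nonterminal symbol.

NP

S
  NP
    NP
      Det: the
      AP
        Adj: clever
      N: parser
    PP
      P: about
      NP
        Det: no
        N: teacher
  VP
    V: told
    NP
      Det: no
      N: teacher
The span 'the clever parser' is the NP node built by NP → Det AP N.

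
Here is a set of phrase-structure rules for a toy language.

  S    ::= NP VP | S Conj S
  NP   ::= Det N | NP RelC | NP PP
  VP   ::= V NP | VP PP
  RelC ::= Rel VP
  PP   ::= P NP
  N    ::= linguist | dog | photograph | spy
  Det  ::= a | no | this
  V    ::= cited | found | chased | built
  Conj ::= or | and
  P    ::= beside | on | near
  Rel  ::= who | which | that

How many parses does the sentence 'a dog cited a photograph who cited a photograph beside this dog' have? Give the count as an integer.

Two of the 4 distinct bracketings:
[S [NP [Det a] [N dog]] [VP [V cited] [NP [NP [Det a] [N photograph]] [RelC [Rel who] [VP [V cited] [NP [NP [Det a] [N photograph]] [PP [P beside] [NP [Det this] [N dog]]]]]]]]]
[S [NP [Det a] [N dog]] [VP [V cited] [NP [NP [Det a] [N photograph]] [RelC [Rel who] [VP [VP [V cited] [NP [Det a] [N photograph]]] [PP [P beside] [NP [Det this] [N dog]]]]]]]]
The difference turns on whether NP → NP PP is used at the relevant span, versus an alternative expansion of NP.

4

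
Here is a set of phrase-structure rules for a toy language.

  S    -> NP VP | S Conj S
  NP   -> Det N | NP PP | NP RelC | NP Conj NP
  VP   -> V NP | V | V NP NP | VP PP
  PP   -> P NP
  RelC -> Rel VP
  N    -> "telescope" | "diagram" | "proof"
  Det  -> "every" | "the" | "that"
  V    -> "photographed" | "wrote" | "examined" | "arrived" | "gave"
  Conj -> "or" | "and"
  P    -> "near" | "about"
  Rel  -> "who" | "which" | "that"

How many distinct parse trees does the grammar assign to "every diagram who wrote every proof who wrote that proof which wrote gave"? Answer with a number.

Two of the 7 distinct bracketings:
[S [NP [NP [Det every] [N diagram]] [RelC [Rel who] [VP [V wrote] [NP [NP [Det every] [N proof]] [RelC [Rel who] [VP [V wrote] [NP [NP [Det that] [N proof]] [RelC [Rel which] [VP [V wrote]]]]]]]]]] [VP [V gave]]]
[S [NP [NP [Det every] [N diagram]] [RelC [Rel who] [VP [V wrote] [NP [NP [NP [Det every] [N proof]] [RelC [Rel who] [VP [V wrote] [NP [Det that] [N proof]]]]] [RelC [Rel which] [VP [V wrote]]]]]]] [VP [V gave]]]
The trees differ in how a recursive rule is bracketed over the same span.

7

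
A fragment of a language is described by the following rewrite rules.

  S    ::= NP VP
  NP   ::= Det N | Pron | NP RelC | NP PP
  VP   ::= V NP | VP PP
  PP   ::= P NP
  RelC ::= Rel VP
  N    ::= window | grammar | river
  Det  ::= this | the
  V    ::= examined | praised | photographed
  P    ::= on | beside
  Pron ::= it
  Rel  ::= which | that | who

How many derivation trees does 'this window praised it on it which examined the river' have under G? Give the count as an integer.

3

Two of the 3 distinct bracketings:
[S [NP [Det this] [N window]] [VP [V praised] [NP [NP [NP [Pron it]] [PP [P on] [NP [Pron it]]]] [RelC [Rel which] [VP [V examined] [NP [Det the] [N river]]]]]]]
[S [NP [Det this] [N window]] [VP [V praised] [NP [NP [Pron it]] [PP [P on] [NP [NP [Pron it]] [RelC [Rel which] [VP [V examined] [NP [Det the] [N river]]]]]]]]]
The trees differ in how a recursive rule is bracketed over the same span.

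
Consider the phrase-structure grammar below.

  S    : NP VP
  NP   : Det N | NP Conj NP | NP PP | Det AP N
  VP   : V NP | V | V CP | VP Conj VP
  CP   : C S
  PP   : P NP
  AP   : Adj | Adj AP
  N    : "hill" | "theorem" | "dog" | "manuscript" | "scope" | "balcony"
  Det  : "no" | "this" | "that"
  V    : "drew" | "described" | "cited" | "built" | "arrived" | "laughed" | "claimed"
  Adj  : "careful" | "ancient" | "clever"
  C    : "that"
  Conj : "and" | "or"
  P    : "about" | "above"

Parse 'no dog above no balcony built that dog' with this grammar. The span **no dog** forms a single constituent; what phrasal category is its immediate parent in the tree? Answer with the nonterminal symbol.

S
  NP
    NP
      Det: no
      N: dog
    PP
      P: above
      NP
        Det: no
        N: balcony
  VP
    V: built
    NP
      Det: that
      N: dog
The span 'no dog' is the NP node built by NP → Det N.
Its mother is the NP built by NP → NP PP.

NP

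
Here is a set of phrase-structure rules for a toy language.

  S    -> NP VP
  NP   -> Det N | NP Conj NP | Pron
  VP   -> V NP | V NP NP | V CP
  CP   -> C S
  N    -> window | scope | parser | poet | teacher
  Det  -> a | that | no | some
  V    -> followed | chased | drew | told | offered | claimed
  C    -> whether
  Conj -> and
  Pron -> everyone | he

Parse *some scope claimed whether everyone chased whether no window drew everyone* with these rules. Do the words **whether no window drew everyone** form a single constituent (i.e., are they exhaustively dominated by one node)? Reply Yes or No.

[S [NP [Det some] [N scope]] [VP [V claimed] [CP [C whether] [S [NP [Pron everyone]] [VP [V chased] [CP [C whether] [S [NP [Det no] [N window]] [VP [V drew] [NP [Pron everyone]]]]]]]]]]
The words 'whether no window drew everyone' are exhaustively dominated by a single CP node (built by CP → C S), so they form a constituent.

Yes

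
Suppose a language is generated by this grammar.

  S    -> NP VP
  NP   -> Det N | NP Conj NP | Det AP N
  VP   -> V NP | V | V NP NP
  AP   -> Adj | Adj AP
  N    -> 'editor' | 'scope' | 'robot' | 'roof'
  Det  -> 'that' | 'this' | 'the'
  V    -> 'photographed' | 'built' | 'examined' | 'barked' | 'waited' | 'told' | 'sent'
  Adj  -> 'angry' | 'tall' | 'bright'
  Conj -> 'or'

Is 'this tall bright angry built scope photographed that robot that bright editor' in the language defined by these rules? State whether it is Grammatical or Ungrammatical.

Ungrammatical

An Adj word can never sit immediately before a V word in any string this grammar generates, so the substring 'angry built' rules out a derivation.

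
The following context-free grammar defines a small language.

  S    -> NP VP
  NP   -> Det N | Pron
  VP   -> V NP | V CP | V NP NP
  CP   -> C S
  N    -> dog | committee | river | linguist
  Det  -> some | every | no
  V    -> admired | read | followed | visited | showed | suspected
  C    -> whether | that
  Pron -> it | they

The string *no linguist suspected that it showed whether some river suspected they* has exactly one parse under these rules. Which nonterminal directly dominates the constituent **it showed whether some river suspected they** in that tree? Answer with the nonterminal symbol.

CP

S
  NP
    Det: no
    N: linguist
  VP
    V: suspected
    CP
      C: that
      S
        NP
          Pron: it
        VP
          V: showed
          CP
            C: whether
            S
              NP
                Det: some
                N: river
              VP
                V: suspected
                NP
                  Pron: they
The span 'it showed whether some river suspected they' is the S node built by S → NP VP.
Its mother is the CP built by CP → C S.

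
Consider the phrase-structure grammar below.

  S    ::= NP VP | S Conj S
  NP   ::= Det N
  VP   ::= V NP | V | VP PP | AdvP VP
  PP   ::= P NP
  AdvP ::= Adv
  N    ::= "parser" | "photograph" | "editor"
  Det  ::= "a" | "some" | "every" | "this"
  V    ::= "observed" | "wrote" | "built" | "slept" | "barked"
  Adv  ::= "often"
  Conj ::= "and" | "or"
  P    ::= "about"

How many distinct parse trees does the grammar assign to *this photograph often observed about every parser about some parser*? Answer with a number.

3

Two of the 3 distinct bracketings:
[S [NP [Det this] [N photograph]] [VP [VP [VP [AdvP [Adv often]] [VP [V observed]]] [PP [P about] [NP [Det every] [N parser]]]] [PP [P about] [NP [Det some] [N parser]]]]]
[S [NP [Det this] [N photograph]] [VP [VP [AdvP [Adv often]] [VP [VP [V observed]] [PP [P about] [NP [Det every] [N parser]]]]] [PP [P about] [NP [Det some] [N parser]]]]]
The trees differ in how a recursive rule is bracketed over the same span.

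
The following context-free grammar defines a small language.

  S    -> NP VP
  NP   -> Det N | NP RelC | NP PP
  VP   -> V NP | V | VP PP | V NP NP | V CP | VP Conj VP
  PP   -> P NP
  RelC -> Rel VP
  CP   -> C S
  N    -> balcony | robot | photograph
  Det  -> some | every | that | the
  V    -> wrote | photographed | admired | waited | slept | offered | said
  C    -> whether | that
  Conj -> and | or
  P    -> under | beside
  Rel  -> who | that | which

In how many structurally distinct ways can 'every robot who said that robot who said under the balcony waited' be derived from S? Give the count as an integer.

Two of the 6 distinct bracketings:
[S [NP [NP [Det every] [N robot]] [RelC [Rel who] [VP [V said] [NP [NP [Det that] [N robot]] [RelC [Rel who] [VP [VP [V said]] [PP [P under] [NP [Det the] [N balcony]]]]]]]]] [VP [V waited]]]
[S [NP [NP [Det every] [N robot]] [RelC [Rel who] [VP [V said] [NP [NP [NP [Det that] [N robot]] [RelC [Rel who] [VP [V said]]]] [PP [P under] [NP [Det the] [N balcony]]]]]]] [VP [V waited]]]
The difference turns on whether NP → NP PP is used at the relevant span, versus an alternative expansion of NP.

6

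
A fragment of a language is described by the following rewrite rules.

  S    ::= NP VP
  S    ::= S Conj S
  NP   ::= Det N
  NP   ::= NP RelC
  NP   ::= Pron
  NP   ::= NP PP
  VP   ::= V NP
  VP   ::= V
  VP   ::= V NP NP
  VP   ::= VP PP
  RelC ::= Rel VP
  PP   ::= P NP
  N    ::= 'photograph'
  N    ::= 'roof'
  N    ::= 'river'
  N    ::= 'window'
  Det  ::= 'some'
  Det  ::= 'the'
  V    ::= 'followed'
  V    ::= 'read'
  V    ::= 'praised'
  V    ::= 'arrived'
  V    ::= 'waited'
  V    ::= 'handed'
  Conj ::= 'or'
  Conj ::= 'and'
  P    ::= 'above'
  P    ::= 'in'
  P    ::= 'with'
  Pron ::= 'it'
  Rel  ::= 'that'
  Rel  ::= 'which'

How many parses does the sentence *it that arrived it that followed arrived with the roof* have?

2

The two bracketings:
[S [NP [NP [Pron it]] [RelC [Rel that] [VP [V arrived] [NP [NP [Pron it]] [RelC [Rel that] [VP [V followed]]]]]]] [VP [VP [V arrived]] [PP [P with] [NP [Det the] [N roof]]]]]
[S [NP [NP [NP [Pron it]] [RelC [Rel that] [VP [V arrived] [NP [Pron it]]]]] [RelC [Rel that] [VP [V followed]]]] [VP [VP [V arrived]] [PP [P with] [NP [Det the] [N roof]]]]]
The trees differ in how a recursive rule is bracketed over the same span.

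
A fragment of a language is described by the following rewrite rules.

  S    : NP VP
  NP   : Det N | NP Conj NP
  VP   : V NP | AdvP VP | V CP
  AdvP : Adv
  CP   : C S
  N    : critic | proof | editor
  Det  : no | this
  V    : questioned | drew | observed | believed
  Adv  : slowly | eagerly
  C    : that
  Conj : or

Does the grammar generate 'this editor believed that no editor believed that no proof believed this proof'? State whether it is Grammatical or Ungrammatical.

S
  NP
    Det: this
    N: editor
  VP
    V: believed
    CP
      C: that
      S
        NP
          Det: no
          N: editor
        VP
          V: believed
          CP
            C: that
            S
              NP
                Det: no
                N: proof
              VP
                V: believed
                NP
                  Det: this
                  N: proof
Every word is introduced by a lexical rule and the phrasal rules combine the resulting categories into a single S.

Grammatical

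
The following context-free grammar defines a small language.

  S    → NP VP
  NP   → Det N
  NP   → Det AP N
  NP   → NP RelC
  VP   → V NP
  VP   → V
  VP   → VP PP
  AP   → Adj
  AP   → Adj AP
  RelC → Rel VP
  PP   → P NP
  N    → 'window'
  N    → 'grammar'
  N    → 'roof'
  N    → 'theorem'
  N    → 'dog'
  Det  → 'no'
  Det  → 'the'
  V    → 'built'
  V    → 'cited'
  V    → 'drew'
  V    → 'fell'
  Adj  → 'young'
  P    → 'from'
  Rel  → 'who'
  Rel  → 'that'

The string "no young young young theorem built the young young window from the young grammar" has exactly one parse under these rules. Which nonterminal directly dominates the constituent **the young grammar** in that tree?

PP

[S [NP [Det no] [AP [Adj young] [AP [Adj young] [AP [Adj young]]]] [N theorem]] [VP [VP [V built] [NP [Det the] [AP [Adj young] [AP [Adj young]]] [N window]]] [PP [P from] [NP [Det the] [AP [Adj young]] [N grammar]]]]]
The span 'the young grammar' is the NP node built by NP → Det AP N.
Its mother is the PP built by PP → P NP.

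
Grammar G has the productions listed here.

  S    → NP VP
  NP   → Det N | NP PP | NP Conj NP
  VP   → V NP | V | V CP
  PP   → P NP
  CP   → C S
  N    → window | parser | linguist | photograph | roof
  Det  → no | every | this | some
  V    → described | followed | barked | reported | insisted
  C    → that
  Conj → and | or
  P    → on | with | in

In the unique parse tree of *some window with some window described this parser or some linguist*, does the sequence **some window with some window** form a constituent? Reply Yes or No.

[S [NP [NP [Det some] [N window]] [PP [P with] [NP [Det some] [N window]]]] [VP [V described] [NP [NP [Det this] [N parser]] [Conj or] [NP [Det some] [N linguist]]]]]
The words 'some window with some window' are exhaustively dominated by a single NP node (built by NP → NP PP), so they form a constituent.

Yes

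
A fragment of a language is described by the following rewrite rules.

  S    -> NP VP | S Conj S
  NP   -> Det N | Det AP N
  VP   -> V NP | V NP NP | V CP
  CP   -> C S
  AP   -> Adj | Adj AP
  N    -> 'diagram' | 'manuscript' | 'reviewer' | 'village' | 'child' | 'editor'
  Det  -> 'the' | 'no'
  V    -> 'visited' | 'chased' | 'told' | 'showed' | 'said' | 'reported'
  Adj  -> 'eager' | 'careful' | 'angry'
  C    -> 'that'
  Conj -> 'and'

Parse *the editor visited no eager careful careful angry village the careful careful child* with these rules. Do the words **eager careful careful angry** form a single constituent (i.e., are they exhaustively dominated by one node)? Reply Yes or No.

[S [NP [Det the] [N editor]] [VP [V visited] [NP [Det no] [AP [Adj eager] [AP [Adj careful] [AP [Adj careful] [AP [Adj angry]]]]] [N village]] [NP [Det the] [AP [Adj careful] [AP [Adj careful]]] [N child]]]]
The words 'eager careful careful angry' are exhaustively dominated by a single AP node (built by AP → Adj AP), so they form a constituent.

Yes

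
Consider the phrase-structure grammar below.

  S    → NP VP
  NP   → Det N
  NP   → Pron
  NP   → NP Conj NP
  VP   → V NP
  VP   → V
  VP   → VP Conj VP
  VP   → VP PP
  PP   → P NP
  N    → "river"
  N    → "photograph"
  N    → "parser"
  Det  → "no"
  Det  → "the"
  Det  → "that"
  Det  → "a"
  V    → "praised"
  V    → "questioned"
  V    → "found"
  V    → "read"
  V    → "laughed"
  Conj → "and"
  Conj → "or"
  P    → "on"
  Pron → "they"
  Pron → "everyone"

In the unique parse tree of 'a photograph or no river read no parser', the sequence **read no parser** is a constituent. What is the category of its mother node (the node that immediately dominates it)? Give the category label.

S

S
  NP
    NP
      Det: a
      N: photograph
    Conj: or
    NP
      Det: no
      N: river
  VP
    V: read
    NP
      Det: no
      N: parser
The span 'read no parser' is the VP node built by VP → V NP.
Its mother is the S built by S → NP VP.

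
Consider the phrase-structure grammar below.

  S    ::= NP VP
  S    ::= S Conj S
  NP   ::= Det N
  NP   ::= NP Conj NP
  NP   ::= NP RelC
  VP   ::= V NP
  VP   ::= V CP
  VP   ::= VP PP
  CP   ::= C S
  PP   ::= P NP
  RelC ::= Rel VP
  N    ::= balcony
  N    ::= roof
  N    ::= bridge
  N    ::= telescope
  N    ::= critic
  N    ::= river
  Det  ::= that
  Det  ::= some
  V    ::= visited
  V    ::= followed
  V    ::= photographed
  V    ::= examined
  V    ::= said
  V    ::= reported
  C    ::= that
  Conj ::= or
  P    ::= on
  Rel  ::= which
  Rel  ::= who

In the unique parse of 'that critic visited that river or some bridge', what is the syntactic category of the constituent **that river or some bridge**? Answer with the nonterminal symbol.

NP

[S [NP [Det that] [N critic]] [VP [V visited] [NP [NP [Det that] [N river]] [Conj or] [NP [Det some] [N bridge]]]]]
The span 'that river or some bridge' is the NP node built by NP → NP Conj NP.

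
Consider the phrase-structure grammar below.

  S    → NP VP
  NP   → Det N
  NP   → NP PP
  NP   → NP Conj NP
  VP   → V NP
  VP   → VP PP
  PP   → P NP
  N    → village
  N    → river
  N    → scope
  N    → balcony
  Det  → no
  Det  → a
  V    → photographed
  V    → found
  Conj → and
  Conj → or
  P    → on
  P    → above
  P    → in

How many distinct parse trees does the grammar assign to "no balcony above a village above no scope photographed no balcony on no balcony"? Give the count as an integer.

Two of the 4 distinct bracketings:
[S [NP [NP [Det no] [N balcony]] [PP [P above] [NP [NP [Det a] [N village]] [PP [P above] [NP [Det no] [N scope]]]]]] [VP [V photographed] [NP [NP [Det no] [N balcony]] [PP [P on] [NP [Det no] [N balcony]]]]]]
[S [NP [NP [Det no] [N balcony]] [PP [P above] [NP [NP [Det a] [N village]] [PP [P above] [NP [Det no] [N scope]]]]]] [VP [VP [V photographed] [NP [Det no] [N balcony]]] [PP [P on] [NP [Det no] [N balcony]]]]]
The difference turns on whether VP → VP PP is used at the relevant span, versus an alternative expansion of VP.

4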